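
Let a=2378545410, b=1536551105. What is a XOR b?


2378545410 ^ 1536551105 = 3595588035

3595588035


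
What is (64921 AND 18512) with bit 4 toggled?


Step 1: 64921 & 18512 = 18448
Step 2: 18448 ^ (1 << 4) = 18448 ^ 16 = 18432

18432


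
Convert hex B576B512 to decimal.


B576B512 hex = 3044455698 decimal

3044455698


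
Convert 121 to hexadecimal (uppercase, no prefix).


121 = 79 hex

79


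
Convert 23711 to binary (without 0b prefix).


23711 = 101110010011111 in binary

101110010011111


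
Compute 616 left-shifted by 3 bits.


0b1001101000 << 3 = 0b1001101000000 = 4928

4928


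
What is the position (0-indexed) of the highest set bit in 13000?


0b11001011001000. Highest set bit at position 13

13


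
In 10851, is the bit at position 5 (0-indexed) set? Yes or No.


0b10101001100011, bit 5 = 1. Yes

Yes


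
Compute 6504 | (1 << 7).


6504 | (1 << 7) = 6504 | 128 = 6632

6632


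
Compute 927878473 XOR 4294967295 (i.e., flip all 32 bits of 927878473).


927878473 ^ 4294967295 = 3367088822

3367088822


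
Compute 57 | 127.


0b111001 | 0b1111111 = 0b1111111 = 127

127


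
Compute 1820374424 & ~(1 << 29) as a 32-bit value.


1820374424 & ~(1 << 29) = 1283503512

1283503512


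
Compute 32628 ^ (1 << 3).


32628 ^ (1 << 3) = 32628 ^ 8 = 32636

32636


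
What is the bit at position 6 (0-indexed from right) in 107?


0b1101011, position 6 = 1

1


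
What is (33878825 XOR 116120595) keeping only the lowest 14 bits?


Step 1: 33878825 ^ 116120595 = 82784058
Step 2: 82784058 & 16383 = 12090

12090


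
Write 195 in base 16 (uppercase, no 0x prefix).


195 = C3 hex

C3


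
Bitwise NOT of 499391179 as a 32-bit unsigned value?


~0b11101110001000001101011001011 = 0b11100010001110111110010100110100 = 3795576116 (32-bit unsigned)

3795576116


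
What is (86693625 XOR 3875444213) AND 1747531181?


Step 1: 86693625 ^ 3875444213 = 3822338828
Step 2: 3822338828 & 1747531181 = 1610613004

1610613004


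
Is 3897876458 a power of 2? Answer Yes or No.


0b11101000010101001101111111101010. Multiple bits set => No

No


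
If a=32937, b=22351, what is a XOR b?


32937 ^ 22351 = 55270

55270


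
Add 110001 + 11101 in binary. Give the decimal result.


110001 + 11101 = 1001110 = 78

78


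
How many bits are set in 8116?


0b1111110110100 has 9 set bits

9


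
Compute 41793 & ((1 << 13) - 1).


41793 & 8191 = 833

833


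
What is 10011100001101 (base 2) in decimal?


10011100001101 in decimal = 9997

9997


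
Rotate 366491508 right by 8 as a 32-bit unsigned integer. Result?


Rotate 0b10101110110000011011101110100 right by 8 (32-bit) = 0b1110100000101011101100000110111 = 1947588663

1947588663


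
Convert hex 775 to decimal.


775 hex = 1909 decimal

1909


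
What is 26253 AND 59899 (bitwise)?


0b110011010001101 & 0b1110100111111011 = 0b110000010001001 = 24713

24713


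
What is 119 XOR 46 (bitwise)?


0b1110111 ^ 0b101110 = 0b1011001 = 89

89


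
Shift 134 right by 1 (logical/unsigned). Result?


0b10000110 >> 1 = 0b1000011 = 67

67


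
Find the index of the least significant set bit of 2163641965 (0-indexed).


0b10000000111101101000111001101101. Lowest set bit at position 0

0


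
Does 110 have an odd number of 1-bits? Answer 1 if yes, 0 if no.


0b1101110 has 5 ones => parity 1

1


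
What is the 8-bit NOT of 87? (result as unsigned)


~0b1010111 = 0b10101000 = 168 (8-bit unsigned)

168


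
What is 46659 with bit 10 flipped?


46659 ^ (1 << 10) = 46659 ^ 1024 = 45635

45635


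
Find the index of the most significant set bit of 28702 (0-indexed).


0b111000000011110. Highest set bit at position 14

14


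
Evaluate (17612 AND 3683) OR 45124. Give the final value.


Step 1: 17612 & 3683 = 1088
Step 2: 1088 | 45124 = 46148

46148


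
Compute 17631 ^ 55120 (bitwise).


0b100010011011111 ^ 0b1101011101010000 = 0b1001001110001111 = 37775

37775


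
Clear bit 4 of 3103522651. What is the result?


3103522651 & ~(1 << 4) = 3103522635

3103522635


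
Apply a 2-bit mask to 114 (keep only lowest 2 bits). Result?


114 & 3 = 2

2


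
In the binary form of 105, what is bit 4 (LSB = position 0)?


0b1101001, position 4 = 0

0


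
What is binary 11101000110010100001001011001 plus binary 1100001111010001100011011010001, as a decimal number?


11101000110010100001001011001 + 1100001111010001100011011010001 = 1111111000000100000100100101010 = 2130839850

2130839850


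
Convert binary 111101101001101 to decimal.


111101101001101 in decimal = 31565

31565


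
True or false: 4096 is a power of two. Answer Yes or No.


0b1000000000000. Only one bit set => Yes

Yes


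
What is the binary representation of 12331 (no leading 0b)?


12331 = 11000000101011 in binary

11000000101011


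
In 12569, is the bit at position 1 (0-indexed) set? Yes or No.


0b11000100011001, bit 1 = 0. No

No


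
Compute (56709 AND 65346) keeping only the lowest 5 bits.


Step 1: 56709 & 65346 = 56576
Step 2: 56576 & 31 = 0

0


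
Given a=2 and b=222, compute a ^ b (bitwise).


2 ^ 222 = 220

220


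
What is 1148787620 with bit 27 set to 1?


1148787620 | (1 << 27) = 1148787620 | 134217728 = 1283005348

1283005348


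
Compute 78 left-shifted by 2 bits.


0b1001110 << 2 = 0b100111000 = 312

312


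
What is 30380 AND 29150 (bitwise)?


0b111011010101100 & 0b111000111011110 = 0b111000010001100 = 28812

28812


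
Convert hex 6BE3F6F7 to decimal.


6BE3F6F7 hex = 1810102007 decimal

1810102007


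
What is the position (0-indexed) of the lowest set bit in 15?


0b1111. Lowest set bit at position 0

0


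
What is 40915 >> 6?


0b1001111111010011 >> 6 = 0b1001111111 = 639

639


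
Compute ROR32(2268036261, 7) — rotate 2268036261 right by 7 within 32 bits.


Rotate 0b10000111001011110111110010100101 right by 7 (32-bit) = 0b1001011000011100101111011111001 = 1259233017

1259233017


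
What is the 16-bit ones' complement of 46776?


46776 ^ 65535 = 18759

18759


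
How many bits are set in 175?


0b10101111 has 6 set bits

6


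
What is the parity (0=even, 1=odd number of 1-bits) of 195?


0b11000011 has 4 ones => parity 0

0


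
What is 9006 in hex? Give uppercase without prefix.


9006 = 232E hex

232E


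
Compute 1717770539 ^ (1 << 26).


1717770539 ^ (1 << 26) = 1717770539 ^ 67108864 = 1650661675

1650661675


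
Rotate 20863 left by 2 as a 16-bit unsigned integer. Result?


Rotate 0b101000101111111 left by 2 (16-bit) = 0b100010111111101 = 17917

17917


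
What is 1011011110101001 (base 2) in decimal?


1011011110101001 in decimal = 47017

47017


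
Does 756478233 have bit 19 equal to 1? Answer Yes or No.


0b101101000101101111000100011001, bit 19 = 0. No

No


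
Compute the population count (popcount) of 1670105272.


0b1100011100010111100100010111000 has 15 set bits

15


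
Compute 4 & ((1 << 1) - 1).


4 & 1 = 0

0


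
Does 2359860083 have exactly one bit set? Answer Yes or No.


0b10001100101010001001101101110011. Multiple bits set => No

No


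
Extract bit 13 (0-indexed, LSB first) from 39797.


0b1001101101110101, position 13 = 0

0


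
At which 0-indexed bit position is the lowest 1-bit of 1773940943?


0b1101001101111000011000011001111. Lowest set bit at position 0

0


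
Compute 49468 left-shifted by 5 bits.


0b1100000100111100 << 5 = 0b110000010011110000000 = 1582976

1582976


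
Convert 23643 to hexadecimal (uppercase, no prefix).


23643 = 5C5B hex

5C5B


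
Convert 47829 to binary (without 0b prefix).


47829 = 1011101011010101 in binary

1011101011010101


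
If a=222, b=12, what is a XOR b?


222 ^ 12 = 210

210


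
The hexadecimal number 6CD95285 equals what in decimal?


6CD95285 hex = 1826181765 decimal

1826181765


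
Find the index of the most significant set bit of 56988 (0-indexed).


0b1101111010011100. Highest set bit at position 15

15


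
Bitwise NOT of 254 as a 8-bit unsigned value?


~0b11111110 = 0b1 = 1 (8-bit unsigned)

1


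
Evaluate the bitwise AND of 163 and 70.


0b10100011 & 0b1000110 = 0b10 = 2

2


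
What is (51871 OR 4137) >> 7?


Step 1: 51871 | 4137 = 55999
Step 2: 55999 >> 7 = 437

437


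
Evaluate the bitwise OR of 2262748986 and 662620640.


0b10000110110111101100111100111010 | 0b100111011111101100100111100000 = 0b10100111111111101100111111111010 = 2818494458

2818494458


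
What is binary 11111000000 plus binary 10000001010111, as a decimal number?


11111000000 + 10000001010111 = 10100000010111 = 10263

10263


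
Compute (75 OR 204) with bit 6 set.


Step 1: 75 | 204 = 207
Step 2: 207 | (1 << 6) = 207 | 64 = 207

207


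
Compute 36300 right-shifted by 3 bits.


0b1000110111001100 >> 3 = 0b1000110111001 = 4537

4537


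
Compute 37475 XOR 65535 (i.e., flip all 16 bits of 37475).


37475 ^ 65535 = 28060

28060


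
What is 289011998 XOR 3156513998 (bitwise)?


0b10001001110011111100100011110 ^ 0b10111100001001001001010011001110 = 0b10101101000111010110110111010000 = 2904387024

2904387024


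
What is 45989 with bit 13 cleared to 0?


45989 & ~(1 << 13) = 37797

37797


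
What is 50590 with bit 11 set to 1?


50590 | (1 << 11) = 50590 | 2048 = 52638

52638


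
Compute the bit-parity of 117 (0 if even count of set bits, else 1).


0b1110101 has 5 ones => parity 1

1


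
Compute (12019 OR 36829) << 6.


Step 1: 12019 | 36829 = 45055
Step 2: 45055 << 6 = 2883520

2883520


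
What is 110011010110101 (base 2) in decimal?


110011010110101 in decimal = 26293

26293


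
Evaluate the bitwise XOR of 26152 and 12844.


0b110011000101000 ^ 0b11001000101100 = 0b101010000000100 = 21508

21508


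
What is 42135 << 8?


0b1010010010010111 << 8 = 0b101001001001011100000000 = 10786560

10786560


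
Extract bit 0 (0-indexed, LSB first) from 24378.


0b101111100111010, position 0 = 0

0


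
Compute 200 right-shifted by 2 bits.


0b11001000 >> 2 = 0b110010 = 50

50


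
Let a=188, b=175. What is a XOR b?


188 ^ 175 = 19

19


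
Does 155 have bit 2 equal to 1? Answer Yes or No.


0b10011011, bit 2 = 0. No

No


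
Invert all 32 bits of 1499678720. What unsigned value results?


1499678720 ^ 4294967295 = 2795288575

2795288575


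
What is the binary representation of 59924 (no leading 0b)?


59924 = 1110101000010100 in binary

1110101000010100


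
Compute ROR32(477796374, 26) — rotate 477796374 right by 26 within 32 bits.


Rotate 0b11100011110101001100000010110 right by 26 (32-bit) = 0b11110101001100000010110000111 = 514196871

514196871


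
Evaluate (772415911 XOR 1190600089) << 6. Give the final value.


Step 1: 772415911 ^ 1190600089 = 1761426494
Step 2: 1761426494 << 6 = 112731295616

112731295616


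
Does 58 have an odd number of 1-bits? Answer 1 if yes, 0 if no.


0b111010 has 4 ones => parity 0

0


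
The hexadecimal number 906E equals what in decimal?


906E hex = 36974 decimal

36974


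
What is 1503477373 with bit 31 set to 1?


1503477373 | (1 << 31) = 1503477373 | 2147483648 = 3650961021

3650961021


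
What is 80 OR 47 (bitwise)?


0b1010000 | 0b101111 = 0b1111111 = 127

127


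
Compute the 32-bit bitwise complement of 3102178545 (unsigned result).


~0b10111000111001110111110011110001 = 0b1000111000110001000001100001110 = 1192788750 (32-bit unsigned)

1192788750


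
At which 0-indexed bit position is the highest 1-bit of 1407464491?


0b1010011111001000011010000101011. Highest set bit at position 30

30


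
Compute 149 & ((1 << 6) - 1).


149 & 63 = 21

21


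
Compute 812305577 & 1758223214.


0b110000011010101100110010101001 & 0b1101000110011000101101101101110 = 0b100000010010000100100000101000 = 541607976

541607976


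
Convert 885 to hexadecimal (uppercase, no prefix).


885 = 375 hex

375


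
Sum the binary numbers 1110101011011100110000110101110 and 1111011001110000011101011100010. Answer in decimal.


1110101011011100110000110101110 + 1111011001110000011101011100010 = 11110000101001101001110010010000 = 4037450896

4037450896


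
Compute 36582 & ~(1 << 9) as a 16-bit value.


36582 & ~(1 << 9) = 36070

36070


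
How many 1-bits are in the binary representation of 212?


0b11010100 has 4 set bits

4


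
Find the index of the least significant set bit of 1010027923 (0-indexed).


0b111100001100111100110110010011. Lowest set bit at position 0

0


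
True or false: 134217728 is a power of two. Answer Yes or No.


0b1000000000000000000000000000. Only one bit set => Yes

Yes


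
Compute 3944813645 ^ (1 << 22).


3944813645 ^ (1 << 22) = 3944813645 ^ 4194304 = 3949007949

3949007949


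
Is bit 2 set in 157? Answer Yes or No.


0b10011101, bit 2 = 1. Yes

Yes


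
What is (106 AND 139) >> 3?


Step 1: 106 & 139 = 10
Step 2: 10 >> 3 = 1

1


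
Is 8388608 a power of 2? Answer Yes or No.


0b100000000000000000000000. Only one bit set => Yes

Yes


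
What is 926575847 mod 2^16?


926575847 & 65535 = 27879

27879


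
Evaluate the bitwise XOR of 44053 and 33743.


0b1010110000010101 ^ 0b1000001111001111 = 0b10111111011010 = 12250

12250


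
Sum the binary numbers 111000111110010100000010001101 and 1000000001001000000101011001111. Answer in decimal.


111000111110010100000010001101 + 1000000001001000000101011001111 = 1111001000111010100101101011100 = 2031962972

2031962972


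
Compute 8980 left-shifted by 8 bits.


0b10001100010100 << 8 = 0b1000110001010000000000 = 2298880

2298880


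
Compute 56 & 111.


0b111000 & 0b1101111 = 0b101000 = 40

40


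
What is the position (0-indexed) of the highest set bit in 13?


0b1101. Highest set bit at position 3

3


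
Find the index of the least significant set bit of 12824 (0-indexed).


0b11001000011000. Lowest set bit at position 3

3


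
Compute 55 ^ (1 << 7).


55 ^ (1 << 7) = 55 ^ 128 = 183

183


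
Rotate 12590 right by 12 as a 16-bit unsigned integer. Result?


Rotate 0b11000100101110 right by 12 (16-bit) = 0b1001011100011 = 4835

4835


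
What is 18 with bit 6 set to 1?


18 | (1 << 6) = 18 | 64 = 82

82


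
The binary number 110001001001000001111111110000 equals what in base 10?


110001001001000001111111110000 in decimal = 824451056

824451056


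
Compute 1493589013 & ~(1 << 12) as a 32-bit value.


1493589013 & ~(1 << 12) = 1493584917

1493584917


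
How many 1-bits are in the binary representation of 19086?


0b100101010001110 has 7 set bits

7


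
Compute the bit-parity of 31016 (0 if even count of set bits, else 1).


0b111100100101000 has 7 ones => parity 1

1


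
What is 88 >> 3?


0b1011000 >> 3 = 0b1011 = 11

11


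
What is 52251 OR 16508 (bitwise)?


0b1100110000011011 | 0b100000001111100 = 0b1100110001111111 = 52351

52351


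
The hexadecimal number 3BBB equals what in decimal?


3BBB hex = 15291 decimal

15291


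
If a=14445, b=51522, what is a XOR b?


14445 ^ 51522 = 61743

61743


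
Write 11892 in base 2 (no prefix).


11892 = 10111001110100 in binary

10111001110100


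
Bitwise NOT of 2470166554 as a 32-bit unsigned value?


~0b10010011001110111100000000011010 = 0b1101100110001000011111111100101 = 1824800741 (32-bit unsigned)

1824800741


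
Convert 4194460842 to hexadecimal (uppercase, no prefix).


4194460842 = FA0264AA hex

FA0264AA


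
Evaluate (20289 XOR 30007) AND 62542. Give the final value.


Step 1: 20289 ^ 30007 = 14966
Step 2: 14966 & 62542 = 12358

12358


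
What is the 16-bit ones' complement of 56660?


56660 ^ 65535 = 8875

8875


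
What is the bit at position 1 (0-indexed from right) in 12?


0b1100, position 1 = 0

0


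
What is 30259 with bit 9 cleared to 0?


30259 & ~(1 << 9) = 29747

29747


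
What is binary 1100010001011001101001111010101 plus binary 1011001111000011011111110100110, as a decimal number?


1100010001011001101001111010101 + 1011001111000011011111110100110 = 10111100000011101001001101111011 = 3155071867

3155071867


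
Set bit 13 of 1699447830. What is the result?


1699447830 | (1 << 13) = 1699447830 | 8192 = 1699456022

1699456022


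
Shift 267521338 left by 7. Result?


0b1111111100100000110100111010 << 7 = 0b11111111001000001101001110100000000 = 34242731264

34242731264


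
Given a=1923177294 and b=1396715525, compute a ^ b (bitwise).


1923177294 ^ 1396715525 = 568421195

568421195


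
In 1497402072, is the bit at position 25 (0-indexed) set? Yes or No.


0b1011001010000001000101011011000, bit 25 = 0. No

No


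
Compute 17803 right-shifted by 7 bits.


0b100010110001011 >> 7 = 0b10001011 = 139

139


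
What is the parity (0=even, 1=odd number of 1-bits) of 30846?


0b111100001111110 has 10 ones => parity 0

0


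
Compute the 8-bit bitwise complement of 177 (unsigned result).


~0b10110001 = 0b1001110 = 78 (8-bit unsigned)

78


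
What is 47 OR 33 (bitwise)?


0b101111 | 0b100001 = 0b101111 = 47

47


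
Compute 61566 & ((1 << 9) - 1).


61566 & 511 = 126

126


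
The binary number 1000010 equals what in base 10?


1000010 in decimal = 66

66


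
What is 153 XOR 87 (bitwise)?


0b10011001 ^ 0b1010111 = 0b11001110 = 206

206


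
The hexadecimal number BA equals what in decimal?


BA hex = 186 decimal

186


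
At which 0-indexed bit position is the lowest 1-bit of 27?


0b11011. Lowest set bit at position 0

0


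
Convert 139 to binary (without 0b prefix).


139 = 10001011 in binary

10001011


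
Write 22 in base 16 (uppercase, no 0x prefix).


22 = 16 hex

16


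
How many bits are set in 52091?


0b1100101101111011 has 11 set bits

11


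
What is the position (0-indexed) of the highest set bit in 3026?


0b101111010010. Highest set bit at position 11

11


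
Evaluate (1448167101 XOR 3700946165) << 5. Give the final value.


Step 1: 1448167101 ^ 3700946165 = 2328277576
Step 2: 2328277576 << 5 = 74504882432

74504882432


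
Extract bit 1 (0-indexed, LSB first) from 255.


0b11111111, position 1 = 1

1


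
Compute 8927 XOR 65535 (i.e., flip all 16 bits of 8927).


8927 ^ 65535 = 56608

56608


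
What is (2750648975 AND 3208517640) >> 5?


Step 1: 2750648975 & 3208517640 = 2737967112
Step 2: 2737967112 >> 5 = 85561472

85561472


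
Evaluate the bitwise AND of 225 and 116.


0b11100001 & 0b1110100 = 0b1100000 = 96

96


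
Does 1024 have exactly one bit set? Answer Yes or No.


0b10000000000. Only one bit set => Yes

Yes


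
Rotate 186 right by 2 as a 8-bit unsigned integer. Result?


Rotate 0b10111010 right by 2 (8-bit) = 0b10101110 = 174

174


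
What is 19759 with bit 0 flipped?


19759 ^ (1 << 0) = 19759 ^ 1 = 19758

19758


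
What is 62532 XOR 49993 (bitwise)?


0b1111010001000100 ^ 0b1100001101001001 = 0b11011100001101 = 14093

14093


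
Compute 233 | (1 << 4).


233 | (1 << 4) = 233 | 16 = 249

249


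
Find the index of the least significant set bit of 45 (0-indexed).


0b101101. Lowest set bit at position 0

0


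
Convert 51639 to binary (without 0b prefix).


51639 = 1100100110110111 in binary

1100100110110111


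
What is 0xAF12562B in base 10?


AF12562B hex = 2937214507 decimal

2937214507


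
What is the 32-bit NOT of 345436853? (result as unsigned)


~0b10100100101101111001010110101 = 0b11101011011010010000110101001010 = 3949530442 (32-bit unsigned)

3949530442


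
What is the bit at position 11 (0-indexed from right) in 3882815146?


0b11100111011011110000111010101010, position 11 = 1

1


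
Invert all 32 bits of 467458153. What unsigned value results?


467458153 ^ 4294967295 = 3827509142

3827509142


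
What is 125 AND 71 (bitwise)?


0b1111101 & 0b1000111 = 0b1000101 = 69

69


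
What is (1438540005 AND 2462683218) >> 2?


Step 1: 1438540005 & 2462683218 = 277348416
Step 2: 277348416 >> 2 = 69337104

69337104


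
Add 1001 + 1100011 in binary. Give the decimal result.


1001 + 1100011 = 1101100 = 108

108


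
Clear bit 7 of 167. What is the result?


167 & ~(1 << 7) = 39

39


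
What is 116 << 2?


0b1110100 << 2 = 0b111010000 = 464

464


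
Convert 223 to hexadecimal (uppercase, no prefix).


223 = DF hex

DF


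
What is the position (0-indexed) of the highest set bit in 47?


0b101111. Highest set bit at position 5

5


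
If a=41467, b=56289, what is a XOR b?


41467 ^ 56289 = 31258

31258


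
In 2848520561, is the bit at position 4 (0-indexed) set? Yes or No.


0b10101001110010001111100101110001, bit 4 = 1. Yes

Yes


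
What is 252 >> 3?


0b11111100 >> 3 = 0b11111 = 31

31


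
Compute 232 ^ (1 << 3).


232 ^ (1 << 3) = 232 ^ 8 = 224

224


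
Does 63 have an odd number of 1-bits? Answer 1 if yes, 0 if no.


0b111111 has 6 ones => parity 0

0


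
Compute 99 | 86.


0b1100011 | 0b1010110 = 0b1110111 = 119

119


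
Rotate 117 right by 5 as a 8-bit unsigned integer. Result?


Rotate 0b1110101 right by 5 (8-bit) = 0b10101011 = 171

171


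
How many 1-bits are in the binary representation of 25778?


0b110010010110010 has 7 set bits

7


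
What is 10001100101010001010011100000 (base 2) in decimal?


10001100101010001010011100000 in decimal = 294982880

294982880


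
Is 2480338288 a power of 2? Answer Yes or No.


0b10010011110101101111010101110000. Multiple bits set => No

No


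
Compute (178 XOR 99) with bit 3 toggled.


Step 1: 178 ^ 99 = 209
Step 2: 209 ^ (1 << 3) = 209 ^ 8 = 217

217


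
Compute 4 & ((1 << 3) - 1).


4 & 7 = 4

4


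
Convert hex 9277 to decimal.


9277 hex = 37495 decimal

37495


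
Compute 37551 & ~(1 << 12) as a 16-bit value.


37551 & ~(1 << 12) = 33455

33455


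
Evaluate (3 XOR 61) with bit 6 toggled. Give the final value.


Step 1: 3 ^ 61 = 62
Step 2: 62 ^ (1 << 6) = 62 ^ 64 = 126

126


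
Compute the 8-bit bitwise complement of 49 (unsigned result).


~0b110001 = 0b11001110 = 206 (8-bit unsigned)

206


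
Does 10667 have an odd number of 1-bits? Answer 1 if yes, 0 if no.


0b10100110101011 has 8 ones => parity 0

0


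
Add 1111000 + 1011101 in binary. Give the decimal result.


1111000 + 1011101 = 11010101 = 213

213


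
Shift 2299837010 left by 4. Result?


0b10001001000101001011101001010010 << 4 = 0b100010010001010010111010010100100000 = 36797392160

36797392160


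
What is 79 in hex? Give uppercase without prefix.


79 = 4F hex

4F


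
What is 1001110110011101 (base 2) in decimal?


1001110110011101 in decimal = 40349

40349


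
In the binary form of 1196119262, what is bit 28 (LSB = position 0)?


0b1000111010010110101010011011110, position 28 = 0

0


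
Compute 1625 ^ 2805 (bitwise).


0b11001011001 ^ 0b101011110101 = 0b110010101100 = 3244

3244


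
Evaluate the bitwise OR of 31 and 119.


0b11111 | 0b1110111 = 0b1111111 = 127

127


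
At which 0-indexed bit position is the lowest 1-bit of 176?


0b10110000. Lowest set bit at position 4

4


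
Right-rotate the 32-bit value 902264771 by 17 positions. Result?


Rotate 0b110101110001110111011111000011 right by 17 (32-bit) = 0b10111011111000011001101011100011 = 3152124643

3152124643


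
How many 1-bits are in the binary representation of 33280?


0b1000001000000000 has 2 set bits

2


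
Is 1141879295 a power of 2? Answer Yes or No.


0b1000100000011111011000111111111. Multiple bits set => No

No


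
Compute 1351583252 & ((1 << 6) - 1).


1351583252 & 63 = 20

20


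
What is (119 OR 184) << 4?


Step 1: 119 | 184 = 255
Step 2: 255 << 4 = 4080

4080


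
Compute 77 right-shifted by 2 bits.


0b1001101 >> 2 = 0b10011 = 19

19


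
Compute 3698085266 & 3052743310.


0b11011100011011000100110110010010 & 0b10110101111101010010101010001110 = 0b10010100011001000000100010000010 = 2489583746

2489583746


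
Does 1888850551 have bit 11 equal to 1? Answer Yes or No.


0b1110000100101011001001001110111, bit 11 = 0. No

No


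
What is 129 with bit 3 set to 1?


129 | (1 << 3) = 129 | 8 = 137

137


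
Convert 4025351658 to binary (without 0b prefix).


4025351658 = 11101111111011011111110111101010 in binary

11101111111011011111110111101010


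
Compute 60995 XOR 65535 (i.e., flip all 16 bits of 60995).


60995 ^ 65535 = 4540

4540


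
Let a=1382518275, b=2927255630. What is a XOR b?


1382518275 ^ 2927255630 = 4229819981

4229819981


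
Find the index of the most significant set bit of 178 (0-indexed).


0b10110010. Highest set bit at position 7

7


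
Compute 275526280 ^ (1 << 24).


275526280 ^ (1 << 24) = 275526280 ^ 16777216 = 292303496

292303496


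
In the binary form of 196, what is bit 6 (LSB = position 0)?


0b11000100, position 6 = 1

1


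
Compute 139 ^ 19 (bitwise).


0b10001011 ^ 0b10011 = 0b10011000 = 152

152


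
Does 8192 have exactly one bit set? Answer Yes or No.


0b10000000000000. Only one bit set => Yes

Yes


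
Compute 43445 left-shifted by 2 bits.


0b1010100110110101 << 2 = 0b101010011011010100 = 173780

173780


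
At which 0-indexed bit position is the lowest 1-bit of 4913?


0b1001100110001. Lowest set bit at position 0

0


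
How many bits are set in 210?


0b11010010 has 4 set bits

4


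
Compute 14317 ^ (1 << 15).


14317 ^ (1 << 15) = 14317 ^ 32768 = 47085

47085


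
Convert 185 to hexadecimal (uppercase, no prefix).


185 = B9 hex

B9


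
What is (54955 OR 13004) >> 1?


Step 1: 54955 | 13004 = 63215
Step 2: 63215 >> 1 = 31607

31607


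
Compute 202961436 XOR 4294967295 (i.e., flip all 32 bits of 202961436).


202961436 ^ 4294967295 = 4092005859

4092005859


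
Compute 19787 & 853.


0b100110101001011 & 0b1101010101 = 0b101000001 = 321

321


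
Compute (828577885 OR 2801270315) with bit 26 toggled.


Step 1: 828577885 | 2801270315 = 3086483071
Step 2: 3086483071 ^ (1 << 26) = 3086483071 ^ 67108864 = 3019374207

3019374207


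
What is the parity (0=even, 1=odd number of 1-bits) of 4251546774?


0b11111101011010010111010010010110 has 19 ones => parity 1

1


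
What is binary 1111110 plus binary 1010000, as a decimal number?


1111110 + 1010000 = 11001110 = 206

206


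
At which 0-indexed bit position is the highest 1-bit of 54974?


0b1101011010111110. Highest set bit at position 15

15


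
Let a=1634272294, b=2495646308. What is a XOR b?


1634272294 ^ 2495646308 = 4121529922

4121529922


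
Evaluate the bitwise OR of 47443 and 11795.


0b1011100101010011 | 0b10111000010011 = 0b1011111101010011 = 48979

48979


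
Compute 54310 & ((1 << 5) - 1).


54310 & 31 = 6

6


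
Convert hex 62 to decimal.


62 hex = 98 decimal

98


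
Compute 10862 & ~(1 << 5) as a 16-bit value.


10862 & ~(1 << 5) = 10830

10830


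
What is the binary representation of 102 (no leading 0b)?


102 = 1100110 in binary

1100110


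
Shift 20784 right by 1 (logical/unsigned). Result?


0b101000100110000 >> 1 = 0b10100010011000 = 10392

10392


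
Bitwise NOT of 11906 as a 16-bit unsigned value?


~0b10111010000010 = 0b1101000101111101 = 53629 (16-bit unsigned)

53629


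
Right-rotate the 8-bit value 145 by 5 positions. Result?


Rotate 0b10010001 right by 5 (8-bit) = 0b10001100 = 140

140


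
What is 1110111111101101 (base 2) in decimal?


1110111111101101 in decimal = 61421

61421


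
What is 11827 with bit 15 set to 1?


11827 | (1 << 15) = 11827 | 32768 = 44595

44595


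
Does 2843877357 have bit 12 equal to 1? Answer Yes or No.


0b10101001100000100001111111101101, bit 12 = 1. Yes

Yes


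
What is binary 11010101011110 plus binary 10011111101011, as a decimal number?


11010101011110 + 10011111101011 = 101110101001001 = 23881

23881


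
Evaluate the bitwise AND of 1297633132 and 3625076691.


0b1001101010110000100111101101100 & 0b11011000000100100100011111010011 = 0b1001000000100000100011101000000 = 1209026368

1209026368


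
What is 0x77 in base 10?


77 hex = 119 decimal

119


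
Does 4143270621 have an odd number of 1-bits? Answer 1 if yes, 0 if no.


0b11110110111101010100101011011101 has 21 ones => parity 1

1


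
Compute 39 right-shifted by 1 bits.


0b100111 >> 1 = 0b10011 = 19

19


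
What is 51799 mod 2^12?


51799 & 4095 = 2647

2647


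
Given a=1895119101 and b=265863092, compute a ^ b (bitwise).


1895119101 ^ 265863092 = 2133690185

2133690185


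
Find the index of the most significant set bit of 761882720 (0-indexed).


0b101101011010010110100001100000. Highest set bit at position 29

29


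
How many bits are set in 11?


0b1011 has 3 set bits

3


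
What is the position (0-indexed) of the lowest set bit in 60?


0b111100. Lowest set bit at position 2

2


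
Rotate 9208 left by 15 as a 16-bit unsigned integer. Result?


Rotate 0b10001111111000 left by 15 (16-bit) = 0b1000111111100 = 4604

4604


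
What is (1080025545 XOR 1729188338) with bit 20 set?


Step 1: 1080025545 ^ 1729188338 = 659468347
Step 2: 659468347 | (1 << 20) = 659468347 | 1048576 = 660516923

660516923


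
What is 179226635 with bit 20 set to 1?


179226635 | (1 << 20) = 179226635 | 1048576 = 180275211

180275211


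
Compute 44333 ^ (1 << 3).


44333 ^ (1 << 3) = 44333 ^ 8 = 44325

44325


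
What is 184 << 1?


0b10111000 << 1 = 0b101110000 = 368

368


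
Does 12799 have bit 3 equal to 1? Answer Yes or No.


0b11000111111111, bit 3 = 1. Yes

Yes


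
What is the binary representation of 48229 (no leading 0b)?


48229 = 1011110001100101 in binary

1011110001100101


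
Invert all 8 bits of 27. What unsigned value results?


27 ^ 255 = 228

228


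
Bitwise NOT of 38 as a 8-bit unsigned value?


~0b100110 = 0b11011001 = 217 (8-bit unsigned)

217


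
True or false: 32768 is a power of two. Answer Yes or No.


0b1000000000000000. Only one bit set => Yes

Yes


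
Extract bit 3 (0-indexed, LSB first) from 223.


0b11011111, position 3 = 1

1


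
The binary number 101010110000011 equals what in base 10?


101010110000011 in decimal = 21891

21891


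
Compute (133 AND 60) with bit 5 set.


Step 1: 133 & 60 = 4
Step 2: 4 | (1 << 5) = 4 | 32 = 36

36


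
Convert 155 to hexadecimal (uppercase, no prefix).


155 = 9B hex

9B


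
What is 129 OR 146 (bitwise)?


0b10000001 | 0b10010010 = 0b10010011 = 147

147


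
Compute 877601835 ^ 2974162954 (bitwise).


0b110100010011110010010000101011 ^ 0b10110001010001100010000000001010 = 0b10000101000010010000010000100001 = 2231960609

2231960609


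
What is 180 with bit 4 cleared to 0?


180 & ~(1 << 4) = 164

164


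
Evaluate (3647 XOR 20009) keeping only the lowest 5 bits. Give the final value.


Step 1: 3647 ^ 20009 = 16406
Step 2: 16406 & 31 = 22

22


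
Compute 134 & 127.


0b10000110 & 0b1111111 = 0b110 = 6

6


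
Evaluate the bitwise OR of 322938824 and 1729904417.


0b10011001111111010011111001000 | 0b1100111000111000011111100100001 = 0b1110111001111111011111111101001 = 2000666601

2000666601


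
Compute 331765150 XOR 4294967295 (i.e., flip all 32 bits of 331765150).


331765150 ^ 4294967295 = 3963202145

3963202145


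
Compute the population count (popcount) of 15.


0b1111 has 4 set bits

4


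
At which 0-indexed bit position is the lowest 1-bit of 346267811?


0b10100101000111010000010100011. Lowest set bit at position 0

0


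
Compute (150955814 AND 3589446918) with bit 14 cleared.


Step 1: 150955814 & 3589446918 = 15860998
Step 2: 15860998 & ~(1 << 14) = 15860998

15860998


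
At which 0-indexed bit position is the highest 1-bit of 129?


0b10000001. Highest set bit at position 7

7


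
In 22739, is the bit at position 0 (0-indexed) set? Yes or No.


0b101100011010011, bit 0 = 1. Yes

Yes


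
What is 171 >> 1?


0b10101011 >> 1 = 0b1010101 = 85

85


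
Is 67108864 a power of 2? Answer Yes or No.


0b100000000000000000000000000. Only one bit set => Yes

Yes


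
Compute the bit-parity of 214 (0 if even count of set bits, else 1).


0b11010110 has 5 ones => parity 1

1


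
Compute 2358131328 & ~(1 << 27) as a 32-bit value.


2358131328 & ~(1 << 27) = 2223913600

2223913600


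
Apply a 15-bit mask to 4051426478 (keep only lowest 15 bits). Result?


4051426478 & 32767 = 23726

23726


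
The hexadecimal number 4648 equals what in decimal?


4648 hex = 17992 decimal

17992


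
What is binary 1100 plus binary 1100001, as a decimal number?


1100 + 1100001 = 1101101 = 109

109


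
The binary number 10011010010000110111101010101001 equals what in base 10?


10011010010000110111101010101001 in decimal = 2588113577

2588113577


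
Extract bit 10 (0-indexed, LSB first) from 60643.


0b1110110011100011, position 10 = 1

1


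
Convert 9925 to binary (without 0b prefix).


9925 = 10011011000101 in binary

10011011000101


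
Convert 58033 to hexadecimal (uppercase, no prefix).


58033 = E2B1 hex

E2B1


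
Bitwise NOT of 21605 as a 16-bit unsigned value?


~0b101010001100101 = 0b1010101110011010 = 43930 (16-bit unsigned)

43930


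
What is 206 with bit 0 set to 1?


206 | (1 << 0) = 206 | 1 = 207

207


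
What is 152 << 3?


0b10011000 << 3 = 0b10011000000 = 1216

1216


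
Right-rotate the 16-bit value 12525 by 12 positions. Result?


Rotate 0b11000011101101 right by 12 (16-bit) = 0b111011010011 = 3795

3795


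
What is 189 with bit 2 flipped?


189 ^ (1 << 2) = 189 ^ 4 = 185

185


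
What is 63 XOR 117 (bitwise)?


0b111111 ^ 0b1110101 = 0b1001010 = 74

74


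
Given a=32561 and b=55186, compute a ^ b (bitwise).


32561 ^ 55186 = 43171

43171


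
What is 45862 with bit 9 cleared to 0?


45862 & ~(1 << 9) = 45350

45350


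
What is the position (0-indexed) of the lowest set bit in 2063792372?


0b1111011000000101111100011110100. Lowest set bit at position 2

2


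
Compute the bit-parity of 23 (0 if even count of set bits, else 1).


0b10111 has 4 ones => parity 0

0


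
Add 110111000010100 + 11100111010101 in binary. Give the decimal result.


110111000010100 + 11100111010101 = 1010011111101001 = 42985

42985


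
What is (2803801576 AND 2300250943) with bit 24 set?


Step 1: 2803801576 & 2300250943 = 2165967144
Step 2: 2165967144 | (1 << 24) = 2165967144 | 16777216 = 2165967144

2165967144


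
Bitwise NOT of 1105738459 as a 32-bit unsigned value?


~0b1000001111010000011101011011011 = 0b10111110000101111100010100100100 = 3189228836 (32-bit unsigned)

3189228836


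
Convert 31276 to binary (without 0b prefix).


31276 = 111101000101100 in binary

111101000101100


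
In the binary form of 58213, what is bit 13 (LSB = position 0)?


0b1110001101100101, position 13 = 1

1


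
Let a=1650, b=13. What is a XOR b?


1650 ^ 13 = 1663

1663


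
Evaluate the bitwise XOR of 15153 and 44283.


0b11101100110001 ^ 0b1010110011111011 = 0b1001011111001010 = 38858

38858


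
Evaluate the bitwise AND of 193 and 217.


0b11000001 & 0b11011001 = 0b11000001 = 193

193


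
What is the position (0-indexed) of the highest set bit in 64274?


0b1111101100010010. Highest set bit at position 15

15


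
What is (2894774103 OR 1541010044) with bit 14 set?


Step 1: 2894774103 | 1541010044 = 4292607871
Step 2: 4292607871 | (1 << 14) = 4292607871 | 16384 = 4292607871

4292607871


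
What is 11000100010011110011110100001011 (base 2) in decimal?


11000100010011110011110100001011 in decimal = 3293527307

3293527307


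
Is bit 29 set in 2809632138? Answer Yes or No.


0b10100111011101111001010110001010, bit 29 = 1. Yes

Yes


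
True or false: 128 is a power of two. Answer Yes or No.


0b10000000. Only one bit set => Yes

Yes


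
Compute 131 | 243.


0b10000011 | 0b11110011 = 0b11110011 = 243

243


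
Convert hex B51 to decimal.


B51 hex = 2897 decimal

2897


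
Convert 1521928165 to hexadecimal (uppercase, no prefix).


1521928165 = 5AB6C7E5 hex

5AB6C7E5


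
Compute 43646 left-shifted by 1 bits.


0b1010101001111110 << 1 = 0b10101010011111100 = 87292

87292


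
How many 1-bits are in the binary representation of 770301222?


0b101101111010011101110100100110 has 18 set bits

18


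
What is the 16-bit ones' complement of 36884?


36884 ^ 65535 = 28651

28651


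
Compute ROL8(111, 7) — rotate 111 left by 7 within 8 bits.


Rotate 0b1101111 left by 7 (8-bit) = 0b10110111 = 183

183


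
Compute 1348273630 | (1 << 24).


1348273630 | (1 << 24) = 1348273630 | 16777216 = 1365050846

1365050846


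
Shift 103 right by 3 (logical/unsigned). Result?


0b1100111 >> 3 = 0b1100 = 12

12


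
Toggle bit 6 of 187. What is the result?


187 ^ (1 << 6) = 187 ^ 64 = 251

251


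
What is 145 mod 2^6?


145 & 63 = 17

17


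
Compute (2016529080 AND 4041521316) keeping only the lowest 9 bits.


Step 1: 2016529080 & 4041521316 = 1881180320
Step 2: 1881180320 & 511 = 160

160


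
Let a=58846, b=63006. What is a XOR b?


58846 ^ 63006 = 5056

5056


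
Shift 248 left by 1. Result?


0b11111000 << 1 = 0b111110000 = 496

496


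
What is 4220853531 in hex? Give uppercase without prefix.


4220853531 = FB951D1B hex

FB951D1B


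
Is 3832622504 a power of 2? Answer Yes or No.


0b11100100011100010010110110101000. Multiple bits set => No

No


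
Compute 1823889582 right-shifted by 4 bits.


0b1101100101101100101100010101110 >> 4 = 0b110110010110110010110001010 = 113993098

113993098


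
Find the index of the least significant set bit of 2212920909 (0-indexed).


0b10000011111001100111111001001101. Lowest set bit at position 0

0


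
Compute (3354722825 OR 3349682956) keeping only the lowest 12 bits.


Step 1: 3354722825 | 3349682956 = 3355253517
Step 2: 3355253517 & 4095 = 2829

2829


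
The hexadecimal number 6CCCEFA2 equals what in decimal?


6CCCEFA2 hex = 1825370018 decimal

1825370018


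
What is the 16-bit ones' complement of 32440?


32440 ^ 65535 = 33095

33095


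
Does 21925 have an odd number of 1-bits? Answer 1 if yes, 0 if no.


0b101010110100101 has 8 ones => parity 0

0
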